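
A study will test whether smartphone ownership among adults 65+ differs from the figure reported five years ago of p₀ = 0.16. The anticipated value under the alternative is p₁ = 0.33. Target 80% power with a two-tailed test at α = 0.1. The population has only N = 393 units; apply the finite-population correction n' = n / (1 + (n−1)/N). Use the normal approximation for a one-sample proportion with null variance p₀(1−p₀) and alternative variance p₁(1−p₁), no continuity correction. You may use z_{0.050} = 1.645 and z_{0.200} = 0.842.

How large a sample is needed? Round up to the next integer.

n = 32

n = [z_{α/2}·√(p₀q₀) + z_β·√(p₁q₁)]² / (p₁ − p₀)²
  = [1.645·√(0.16·0.84) + 0.842·√(0.33·0.67)]² / (0.17)²
  = [1.645·0.3666 + 0.842·0.4702]² / 0.0289
  = [0.9990]² / 0.0289
  = 34.53
Finite-population correction (N = 393): 34.53 / (1 + (34.53 − 1)/393) = 31.82.
Round up → n = 32.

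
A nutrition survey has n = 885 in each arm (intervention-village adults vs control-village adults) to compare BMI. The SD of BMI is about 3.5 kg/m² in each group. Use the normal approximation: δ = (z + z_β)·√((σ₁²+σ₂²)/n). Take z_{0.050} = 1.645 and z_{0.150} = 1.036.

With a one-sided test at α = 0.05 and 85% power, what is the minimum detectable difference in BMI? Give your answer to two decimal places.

δ = (z_α + z_β) · √((σ₁²+σ₂²)/n)
  = (1.645 + 1.036) · √(24.5/885)
  = 2.681 · √0.02768
  = 2.681 · 0.1664
  = 0.4461

Minimum detectable difference ≈ 0.45 kg/m²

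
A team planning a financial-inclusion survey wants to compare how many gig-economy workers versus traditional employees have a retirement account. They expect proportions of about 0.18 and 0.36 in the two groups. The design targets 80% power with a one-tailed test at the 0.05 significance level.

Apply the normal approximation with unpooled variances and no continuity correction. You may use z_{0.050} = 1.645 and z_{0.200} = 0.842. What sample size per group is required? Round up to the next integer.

n = (z_α + z_β)² · [p₁(1−p₁) + p₂(1−p₂)] / (p₁ − p₂)²
  = (1.645 + 0.842)² · (0.18·0.82 + 0.36·0.64) / (-0.18)²
  = (2.487)² · (0.1476 + 0.2304) / 0.0324
  = 6.1852 · 0.3780 / 0.0324
  = 72.16
Round up → n = 73 per group.

n = 73 per group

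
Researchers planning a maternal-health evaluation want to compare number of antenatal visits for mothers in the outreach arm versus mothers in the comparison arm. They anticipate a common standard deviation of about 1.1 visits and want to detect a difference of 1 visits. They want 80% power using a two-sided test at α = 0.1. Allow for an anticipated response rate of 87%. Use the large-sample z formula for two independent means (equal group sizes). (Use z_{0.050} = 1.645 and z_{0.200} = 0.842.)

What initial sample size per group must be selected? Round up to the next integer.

n = 18 per group

n = (z_{α/2} + z_β)² · (σ₁² + σ₂²) / δ²
  = (1.645 + 0.842)² · (2·1.1² = 2.42) / 1²
  = 6.1852 · 2.42 / 1
  = 14.97
Adjust for 87% response: 14.97 / 0.87 = 17.20.
Round up → n = 18 per group.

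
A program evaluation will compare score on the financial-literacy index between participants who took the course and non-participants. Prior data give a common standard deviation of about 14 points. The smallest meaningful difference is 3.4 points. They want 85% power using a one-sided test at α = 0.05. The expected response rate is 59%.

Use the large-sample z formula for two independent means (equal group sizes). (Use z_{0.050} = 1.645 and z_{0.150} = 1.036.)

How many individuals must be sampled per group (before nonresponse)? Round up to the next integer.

n = 414 per group

n = (z_α + z_β)² · (σ₁² + σ₂²) / δ²
  = (1.645 + 1.036)² · (2·14² = 392) / 3.4²
  = 7.1878 · 392 / 11.56
  = 243.74
Adjust for 59% response: 243.74 / 0.59 = 413.11.
Round up → n = 414 per group.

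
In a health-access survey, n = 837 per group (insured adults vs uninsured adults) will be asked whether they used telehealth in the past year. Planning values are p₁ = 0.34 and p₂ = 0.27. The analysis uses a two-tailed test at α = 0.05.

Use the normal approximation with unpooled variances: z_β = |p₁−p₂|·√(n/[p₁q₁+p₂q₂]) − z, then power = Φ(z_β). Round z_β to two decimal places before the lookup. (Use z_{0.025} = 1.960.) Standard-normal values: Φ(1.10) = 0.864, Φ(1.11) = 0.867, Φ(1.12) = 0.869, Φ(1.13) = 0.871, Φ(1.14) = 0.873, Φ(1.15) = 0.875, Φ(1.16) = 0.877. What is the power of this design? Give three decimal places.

z_β = |p₁−p₂|·√(n/[p₁q₁+p₂q₂]) − z_{α/2}
    = 0.07 · √(837/0.4215) − 1.960
    = 0.07 · 44.5619 − 1.960
    = 3.1193 − 1.960 = 1.1593 → 1.16
Power = Φ(1.16) = 0.877.

Power ≈ 0.877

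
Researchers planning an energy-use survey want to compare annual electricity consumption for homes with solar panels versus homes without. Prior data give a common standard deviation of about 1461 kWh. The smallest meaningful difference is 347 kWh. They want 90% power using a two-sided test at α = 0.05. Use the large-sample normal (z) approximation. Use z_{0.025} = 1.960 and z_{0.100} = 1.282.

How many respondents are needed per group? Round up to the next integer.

n = (z_{α/2} + z_β)² · (σ₁² + σ₂²) / δ²
  = (1.960 + 1.282)² · (2·1461² = 4269042) / 347²
  = 10.5106 · 4269042 / 120409
  = 372.65
Round up → n = 373 per group.

n = 373 per group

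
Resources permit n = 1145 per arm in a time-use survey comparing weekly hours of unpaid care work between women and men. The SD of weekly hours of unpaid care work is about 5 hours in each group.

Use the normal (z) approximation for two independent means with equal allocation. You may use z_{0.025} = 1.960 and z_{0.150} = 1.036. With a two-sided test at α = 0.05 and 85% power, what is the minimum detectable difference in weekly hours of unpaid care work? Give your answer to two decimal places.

Minimum detectable difference ≈ 0.63 hours

δ = (z_{α/2} + z_β) · √((σ₁²+σ₂²)/n)
  = (1.960 + 1.036) · √(50/1145)
  = 2.996 · √0.04367
  = 2.996 · 0.2090
  = 0.6261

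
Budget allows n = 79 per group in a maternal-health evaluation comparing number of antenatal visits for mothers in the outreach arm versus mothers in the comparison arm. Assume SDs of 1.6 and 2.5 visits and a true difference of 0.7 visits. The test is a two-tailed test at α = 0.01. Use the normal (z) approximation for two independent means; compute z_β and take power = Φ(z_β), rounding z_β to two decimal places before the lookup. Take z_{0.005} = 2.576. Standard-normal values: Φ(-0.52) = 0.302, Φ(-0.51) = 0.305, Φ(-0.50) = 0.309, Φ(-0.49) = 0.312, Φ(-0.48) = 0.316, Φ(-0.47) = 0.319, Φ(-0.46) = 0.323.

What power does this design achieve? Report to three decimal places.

Power ≈ 0.316

z_β = δ·√(n/(σ₁²+σ₂²)) − z_{α/2}
    = 0.7 · √(79/8.81) − 2.576
    = 0.7 · 2.99451 − 2.576
    = 2.0962 − 2.576 = -0.4798 → -0.48
Power = Φ(-0.48) = 0.316.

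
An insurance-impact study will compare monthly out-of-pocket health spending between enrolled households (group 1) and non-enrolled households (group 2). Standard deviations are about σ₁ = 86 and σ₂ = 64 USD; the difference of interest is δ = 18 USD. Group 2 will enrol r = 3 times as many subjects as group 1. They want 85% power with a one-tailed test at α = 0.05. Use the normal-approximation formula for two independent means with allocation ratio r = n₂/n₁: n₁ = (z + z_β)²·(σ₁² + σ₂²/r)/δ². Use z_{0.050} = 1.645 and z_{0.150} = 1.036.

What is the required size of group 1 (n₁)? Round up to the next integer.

n₁ = (z_α + z_β)² · (σ₁² + σ₂²/r) / δ²
   = (1.645 + 1.036)² · (86² + 64²/3) / 18²
   = 7.1878 · (7396 + 1365.3) / 324
   = 7.1878 · 8761.3 / 324
   = 194.37
Round up → n₁ = 195; n₂ = r·n₁ = 3 × 195 = 585.

n₁ = 195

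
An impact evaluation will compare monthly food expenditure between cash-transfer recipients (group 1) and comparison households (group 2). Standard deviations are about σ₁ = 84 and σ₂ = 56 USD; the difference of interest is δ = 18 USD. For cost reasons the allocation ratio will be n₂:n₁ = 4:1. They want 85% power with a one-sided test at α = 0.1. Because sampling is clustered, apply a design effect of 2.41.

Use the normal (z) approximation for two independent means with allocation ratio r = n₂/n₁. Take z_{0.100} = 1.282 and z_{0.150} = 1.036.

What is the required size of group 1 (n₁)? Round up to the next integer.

n₁ = 314

n₁ = (z_α + z_β)² · (σ₁² + σ₂²/r) / δ²
   = (1.282 + 1.036)² · (84² + 56²/4) / 18²
   = 5.3731 · (7056 + 784) / 324
   = 5.3731 · 7840 / 324
   = 130.02
Design effect: 2.41 × 130.02 = 313.34.
Round up → n₁ = 314; n₂ = r·n₁ = 4 × 314 = 1256.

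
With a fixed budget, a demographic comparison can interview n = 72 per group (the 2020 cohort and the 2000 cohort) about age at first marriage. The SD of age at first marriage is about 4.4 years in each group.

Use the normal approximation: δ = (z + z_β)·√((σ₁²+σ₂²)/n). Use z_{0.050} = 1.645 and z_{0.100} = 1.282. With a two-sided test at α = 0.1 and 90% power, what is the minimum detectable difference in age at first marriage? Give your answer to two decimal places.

δ = (z_{α/2} + z_β) · √((σ₁²+σ₂²)/n)
  = (1.645 + 1.282) · √(38.72/72)
  = 2.927 · √0.53778
  = 2.927 · 0.7333
  = 2.1465

Minimum detectable difference ≈ 2.15 years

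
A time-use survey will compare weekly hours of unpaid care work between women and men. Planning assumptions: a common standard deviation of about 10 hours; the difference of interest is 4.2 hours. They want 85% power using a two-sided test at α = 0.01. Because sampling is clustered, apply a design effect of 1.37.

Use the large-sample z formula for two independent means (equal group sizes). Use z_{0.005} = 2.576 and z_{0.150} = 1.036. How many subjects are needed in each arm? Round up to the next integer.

n = 203 per group

n = (z_{α/2} + z_β)² · (σ₁² + σ₂²) / δ²
  = (2.576 + 1.036)² · (2·10² = 200) / 4.2²
  = 13.0465 · 200 / 17.64
  = 147.92
Design effect: 1.37 × 147.92 = 202.65.
Round up → n = 203 per group.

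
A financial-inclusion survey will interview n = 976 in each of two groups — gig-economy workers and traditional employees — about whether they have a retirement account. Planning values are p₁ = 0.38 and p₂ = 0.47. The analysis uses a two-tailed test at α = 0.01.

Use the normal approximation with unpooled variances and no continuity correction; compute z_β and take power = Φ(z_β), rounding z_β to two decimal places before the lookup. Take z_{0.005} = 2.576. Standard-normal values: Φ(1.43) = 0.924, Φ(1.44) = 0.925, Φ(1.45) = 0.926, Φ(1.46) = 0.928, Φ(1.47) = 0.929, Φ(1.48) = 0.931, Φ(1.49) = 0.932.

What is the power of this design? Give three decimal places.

z_β = |p₁−p₂|·√(n/[p₁q₁+p₂q₂]) − z_{α/2}
    = 0.09 · √(976/0.4847) − 2.576
    = 0.09 · 44.8733 − 2.576
    = 4.0386 − 2.576 = 1.4626 → 1.46
Power = Φ(1.46) = 0.928.

Power ≈ 0.928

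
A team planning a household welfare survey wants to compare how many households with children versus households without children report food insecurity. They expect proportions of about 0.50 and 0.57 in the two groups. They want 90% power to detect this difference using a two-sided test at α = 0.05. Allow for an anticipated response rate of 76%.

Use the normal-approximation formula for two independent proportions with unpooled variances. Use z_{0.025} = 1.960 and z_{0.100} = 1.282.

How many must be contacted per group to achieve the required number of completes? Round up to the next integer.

n = 1398 per group

n = (z_{α/2} + z_β)² · [p₁(1−p₁) + p₂(1−p₂)] / (p₁ − p₂)²
  = (1.960 + 1.282)² · (0.50·0.50 + 0.57·0.43) / (-0.07)²
  = (3.242)² · (0.2500 + 0.2451) / 0.0049
  = 10.5106 · 0.4951 / 0.0049
  = 1062.00
Adjust for 76% response: 1062.00 / 0.76 = 1397.36.
Round up → n = 1398 per group.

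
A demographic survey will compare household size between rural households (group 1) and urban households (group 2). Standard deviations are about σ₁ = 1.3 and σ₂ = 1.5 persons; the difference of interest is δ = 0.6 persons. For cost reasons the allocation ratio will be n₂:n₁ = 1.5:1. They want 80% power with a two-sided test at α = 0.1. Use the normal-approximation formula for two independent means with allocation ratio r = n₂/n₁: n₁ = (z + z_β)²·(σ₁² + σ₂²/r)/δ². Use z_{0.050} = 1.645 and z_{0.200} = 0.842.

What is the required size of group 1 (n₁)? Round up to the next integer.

n₁ = 55

n₁ = (z_{α/2} + z_β)² · (σ₁² + σ₂²/r) / δ²
   = (1.645 + 0.842)² · (1.3² + 1.5²/1.5) / 0.6²
   = 6.1852 · (1.69 + 1.5) / 0.36
   = 6.1852 · 3.19 / 0.36
   = 54.81
Round up → n₁ = 55; n₂ = r·n₁ = 1.5 × 55 = 83.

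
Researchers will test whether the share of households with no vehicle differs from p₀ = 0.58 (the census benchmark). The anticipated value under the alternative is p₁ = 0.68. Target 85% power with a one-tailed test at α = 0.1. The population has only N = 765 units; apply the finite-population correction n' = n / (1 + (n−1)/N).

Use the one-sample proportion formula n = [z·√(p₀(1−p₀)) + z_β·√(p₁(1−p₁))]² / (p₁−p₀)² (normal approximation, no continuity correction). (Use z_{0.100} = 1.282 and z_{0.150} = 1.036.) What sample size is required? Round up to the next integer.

n = [z_α·√(p₀q₀) + z_β·√(p₁q₁)]² / (p₁ − p₀)²
  = [1.282·√(0.58·0.42) + 1.036·√(0.68·0.32)]² / (0.10)²
  = [1.282·0.4936 + 1.036·0.4665]² / 0.0100
  = [1.1160]² / 0.0100
  = 124.55
Finite-population correction (N = 765): 124.55 / (1 + (124.55 − 1)/765) = 107.23.
Round up → n = 108.

n = 108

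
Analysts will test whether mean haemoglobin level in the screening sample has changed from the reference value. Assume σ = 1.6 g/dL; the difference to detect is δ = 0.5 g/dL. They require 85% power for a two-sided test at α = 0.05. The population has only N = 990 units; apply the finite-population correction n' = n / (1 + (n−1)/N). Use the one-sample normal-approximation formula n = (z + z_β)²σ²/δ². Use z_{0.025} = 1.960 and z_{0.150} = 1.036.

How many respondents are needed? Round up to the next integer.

n = (z_{α/2} + z_β)² · σ² / δ²
  = (1.960 + 1.036)² · 1.6² / 0.5²
  = 8.9760 · 2.56 / 0.25
  = 91.91
Finite-population correction (N = 990): 91.91 / (1 + (91.91 − 1)/990) = 84.18.
Round up → n = 85.

n = 85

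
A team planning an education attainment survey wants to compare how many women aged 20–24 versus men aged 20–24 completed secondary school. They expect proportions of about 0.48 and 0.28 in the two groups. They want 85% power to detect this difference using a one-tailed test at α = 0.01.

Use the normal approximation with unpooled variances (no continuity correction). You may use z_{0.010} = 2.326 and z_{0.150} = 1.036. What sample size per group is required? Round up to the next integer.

n = (z_α + z_β)² · [p₁(1−p₁) + p₂(1−p₂)] / (p₁ − p₂)²
  = (2.326 + 1.036)² · (0.48·0.52 + 0.28·0.72) / (0.20)²
  = (3.362)² · (0.2496 + 0.2016) / 0.0400
  = 11.3030 · 0.4512 / 0.0400
  = 127.50
Round up → n = 128 per group.

n = 128 per group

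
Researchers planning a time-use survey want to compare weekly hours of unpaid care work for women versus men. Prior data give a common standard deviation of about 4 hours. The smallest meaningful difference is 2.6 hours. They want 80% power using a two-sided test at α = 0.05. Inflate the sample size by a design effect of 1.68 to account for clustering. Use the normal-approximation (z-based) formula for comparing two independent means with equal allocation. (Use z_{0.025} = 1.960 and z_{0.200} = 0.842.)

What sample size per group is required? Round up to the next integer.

n = (z_{α/2} + z_β)² · (σ₁² + σ₂²) / δ²
  = (1.960 + 0.842)² · (2·4² = 32) / 2.6²
  = 7.8512 · 32 / 6.76
  = 37.17
Design effect: 1.68 × 37.17 = 62.44.
Round up → n = 63 per group.

n = 63 per group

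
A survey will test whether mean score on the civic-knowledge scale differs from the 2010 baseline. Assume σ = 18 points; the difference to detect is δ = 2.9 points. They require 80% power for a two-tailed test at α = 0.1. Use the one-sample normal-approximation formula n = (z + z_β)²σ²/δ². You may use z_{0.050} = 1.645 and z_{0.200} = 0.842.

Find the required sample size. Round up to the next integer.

n = (z_{α/2} + z_β)² · σ² / δ²
  = (1.645 + 0.842)² · 18² / 2.9²
  = 6.1852 · 324 / 8.41
  = 238.29
Round up → n = 239.

n = 239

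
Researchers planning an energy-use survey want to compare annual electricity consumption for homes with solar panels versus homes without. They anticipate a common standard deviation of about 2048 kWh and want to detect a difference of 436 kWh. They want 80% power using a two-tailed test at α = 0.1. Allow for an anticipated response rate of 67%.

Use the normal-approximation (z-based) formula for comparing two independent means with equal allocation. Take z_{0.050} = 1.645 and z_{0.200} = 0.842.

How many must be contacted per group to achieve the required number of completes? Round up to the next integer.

n = 408 per group

n = (z_{α/2} + z_β)² · (σ₁² + σ₂²) / δ²
  = (1.645 + 0.842)² · (2·2048² = 8388608) / 436²
  = 6.1852 · 8388608 / 190096
  = 272.94
Adjust for 67% response: 272.94 / 0.67 = 407.37.
Round up → n = 408 per group.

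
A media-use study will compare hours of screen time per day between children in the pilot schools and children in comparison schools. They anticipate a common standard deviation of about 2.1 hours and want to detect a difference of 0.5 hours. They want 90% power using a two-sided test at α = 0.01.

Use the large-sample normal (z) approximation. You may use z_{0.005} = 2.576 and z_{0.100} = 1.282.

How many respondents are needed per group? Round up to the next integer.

n = (z_{α/2} + z_β)² · (σ₁² + σ₂²) / δ²
  = (2.576 + 1.282)² · (2·2.1² = 8.82) / 0.5²
  = 14.8842 · 8.82 / 0.25
  = 525.11
Round up → n = 526 per group.

n = 526 per group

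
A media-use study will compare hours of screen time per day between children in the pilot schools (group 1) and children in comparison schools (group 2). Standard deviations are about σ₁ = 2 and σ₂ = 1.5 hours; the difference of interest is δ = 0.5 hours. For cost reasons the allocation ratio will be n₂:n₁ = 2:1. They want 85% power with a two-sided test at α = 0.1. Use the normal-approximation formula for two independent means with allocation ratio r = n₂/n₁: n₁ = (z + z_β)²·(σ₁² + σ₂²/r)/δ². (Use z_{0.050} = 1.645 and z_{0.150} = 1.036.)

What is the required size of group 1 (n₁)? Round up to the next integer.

n₁ = 148

n₁ = (z_{α/2} + z_β)² · (σ₁² + σ₂²/r) / δ²
   = (1.645 + 1.036)² · (2² + 1.5²/2) / 0.5²
   = 7.1878 · (4 + 1.125) / 0.25
   = 7.1878 · 5.125 / 0.25
   = 147.35
Round up → n₁ = 148; n₂ = r·n₁ = 2 × 148 = 296.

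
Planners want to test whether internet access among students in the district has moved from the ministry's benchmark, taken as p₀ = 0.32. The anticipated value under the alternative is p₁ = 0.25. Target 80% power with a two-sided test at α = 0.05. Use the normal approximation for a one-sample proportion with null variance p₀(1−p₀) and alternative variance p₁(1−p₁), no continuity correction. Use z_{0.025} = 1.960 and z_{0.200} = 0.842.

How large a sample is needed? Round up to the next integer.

n = [z_{α/2}·√(p₀q₀) + z_β·√(p₁q₁)]² / (p₁ − p₀)²
  = [1.960·√(0.32·0.68) + 0.842·√(0.25·0.75)]² / (-0.07)²
  = [1.960·0.4665 + 0.842·0.4330]² / 0.0049
  = [1.2789]² / 0.0049
  = 333.79
Round up → n = 334.

n = 334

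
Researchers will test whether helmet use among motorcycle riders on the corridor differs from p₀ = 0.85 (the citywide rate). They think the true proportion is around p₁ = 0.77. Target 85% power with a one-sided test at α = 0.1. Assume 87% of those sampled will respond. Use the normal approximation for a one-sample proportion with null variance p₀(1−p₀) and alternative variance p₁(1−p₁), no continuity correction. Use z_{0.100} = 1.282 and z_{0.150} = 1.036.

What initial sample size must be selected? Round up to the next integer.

n = 144

n = [z_α·√(p₀q₀) + z_β·√(p₁q₁)]² / (p₁ − p₀)²
  = [1.282·√(0.85·0.15) + 1.036·√(0.77·0.23)]² / (-0.08)²
  = [1.282·0.3571 + 1.036·0.4208]² / 0.0064
  = [0.8937]² / 0.0064
  = 124.81
Adjust for 87% response: 124.81 / 0.87 = 143.46.
Round up → n = 144.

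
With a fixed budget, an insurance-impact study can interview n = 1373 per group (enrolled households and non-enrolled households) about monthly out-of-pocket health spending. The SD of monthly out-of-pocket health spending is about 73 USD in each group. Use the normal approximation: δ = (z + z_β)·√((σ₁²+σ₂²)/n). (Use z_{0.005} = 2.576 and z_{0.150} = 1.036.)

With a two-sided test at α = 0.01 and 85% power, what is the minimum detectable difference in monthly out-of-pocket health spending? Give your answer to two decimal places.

Minimum detectable difference ≈ 10.06 USD

δ = (z_{α/2} + z_β) · √((σ₁²+σ₂²)/n)
  = (2.576 + 1.036) · √(10658/1373)
  = 3.612 · √7.7626
  = 3.612 · 2.7861
  = 10.0635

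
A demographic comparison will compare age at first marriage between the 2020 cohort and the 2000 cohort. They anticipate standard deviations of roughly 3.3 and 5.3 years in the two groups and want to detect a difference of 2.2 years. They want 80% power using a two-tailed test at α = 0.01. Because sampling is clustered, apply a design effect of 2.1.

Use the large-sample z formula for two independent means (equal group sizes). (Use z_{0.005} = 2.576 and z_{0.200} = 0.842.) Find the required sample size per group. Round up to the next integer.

n = 198 per group

n = (z_{α/2} + z_β)² · (σ₁² + σ₂²) / δ²
  = (2.576 + 0.842)² · (3.3² + 5.3² = 38.98) / 2.2²
  = 11.6827 · 38.98 / 4.84
  = 94.09
Design effect: 2.1 × 94.09 = 197.59.
Round up → n = 198 per group.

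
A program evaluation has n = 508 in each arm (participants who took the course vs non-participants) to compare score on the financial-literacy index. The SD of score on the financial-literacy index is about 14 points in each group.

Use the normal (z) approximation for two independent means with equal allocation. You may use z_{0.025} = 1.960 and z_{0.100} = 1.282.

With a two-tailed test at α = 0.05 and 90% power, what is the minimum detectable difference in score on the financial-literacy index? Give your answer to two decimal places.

Minimum detectable difference ≈ 2.85 points

δ = (z_{α/2} + z_β) · √((σ₁²+σ₂²)/n)
  = (1.960 + 1.282) · √(392/508)
  = 3.242 · √0.77165
  = 3.242 · 0.8784
  = 2.8479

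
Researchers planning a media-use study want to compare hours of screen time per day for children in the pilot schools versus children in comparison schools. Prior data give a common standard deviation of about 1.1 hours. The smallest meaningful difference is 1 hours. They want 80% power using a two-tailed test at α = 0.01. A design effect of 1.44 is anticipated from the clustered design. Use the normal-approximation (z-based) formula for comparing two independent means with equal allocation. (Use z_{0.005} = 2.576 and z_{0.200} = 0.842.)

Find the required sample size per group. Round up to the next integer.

n = (z_{α/2} + z_β)² · (σ₁² + σ₂²) / δ²
  = (2.576 + 0.842)² · (2·1.1² = 2.42) / 1²
  = 11.6827 · 2.42 / 1
  = 28.27
Design effect: 1.44 × 28.27 = 40.71.
Round up → n = 41 per group.

n = 41 per group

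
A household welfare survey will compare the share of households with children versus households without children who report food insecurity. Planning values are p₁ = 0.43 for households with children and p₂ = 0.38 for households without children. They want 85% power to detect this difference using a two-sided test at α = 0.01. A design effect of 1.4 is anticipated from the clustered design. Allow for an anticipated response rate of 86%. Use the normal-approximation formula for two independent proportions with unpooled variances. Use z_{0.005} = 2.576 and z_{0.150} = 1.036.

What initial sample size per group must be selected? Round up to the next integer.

n = (z_{α/2} + z_β)² · [p₁(1−p₁) + p₂(1−p₂)] / (p₁ − p₂)²
  = (2.576 + 1.036)² · (0.43·0.57 + 0.38·0.62) / (0.05)²
  = (3.612)² · (0.2451 + 0.2356) / 0.0025
  = 13.0465 · 0.4807 / 0.0025
  = 2508.59
Design effect: 1.4 × 2508.59 = 3512.03.
Adjust for 86% response: 3512.03 / 0.86 = 4083.75.
Round up → n = 4084 per group.

n = 4084 per group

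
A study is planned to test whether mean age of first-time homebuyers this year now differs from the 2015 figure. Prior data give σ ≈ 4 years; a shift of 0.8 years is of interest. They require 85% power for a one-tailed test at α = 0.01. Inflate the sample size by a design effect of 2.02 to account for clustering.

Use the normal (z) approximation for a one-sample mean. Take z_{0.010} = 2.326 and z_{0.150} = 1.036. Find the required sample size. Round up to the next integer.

n = 571

n = (z_α + z_β)² · σ² / δ²
  = (2.326 + 1.036)² · 4² / 0.8²
  = 11.3030 · 16 / 0.64
  = 282.58
Design effect: 2.02 × 282.58 = 570.80.
Round up → n = 571.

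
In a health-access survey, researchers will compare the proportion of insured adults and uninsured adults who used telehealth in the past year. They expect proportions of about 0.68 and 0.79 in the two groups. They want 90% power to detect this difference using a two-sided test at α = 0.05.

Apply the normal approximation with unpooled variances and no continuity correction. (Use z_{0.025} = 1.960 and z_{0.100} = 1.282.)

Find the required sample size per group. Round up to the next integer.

n = (z_{α/2} + z_β)² · [p₁(1−p₁) + p₂(1−p₂)] / (p₁ − p₂)²
  = (1.960 + 1.282)² · (0.68·0.32 + 0.79·0.21) / (-0.11)²
  = (3.242)² · (0.2176 + 0.1659) / 0.0121
  = 10.5106 · 0.3835 / 0.0121
  = 333.12
Round up → n = 334 per group.

n = 334 per group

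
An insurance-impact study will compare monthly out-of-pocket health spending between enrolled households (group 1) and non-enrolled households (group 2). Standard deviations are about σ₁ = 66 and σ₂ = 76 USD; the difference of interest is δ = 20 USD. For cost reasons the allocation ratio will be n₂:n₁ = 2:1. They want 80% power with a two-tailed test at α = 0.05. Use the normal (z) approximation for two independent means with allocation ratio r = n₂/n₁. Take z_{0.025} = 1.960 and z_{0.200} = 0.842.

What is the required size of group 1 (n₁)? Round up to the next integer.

n₁ = 143

n₁ = (z_{α/2} + z_β)² · (σ₁² + σ₂²/r) / δ²
   = (1.960 + 0.842)² · (66² + 76²/2) / 20²
   = 7.8512 · (4356 + 2888) / 400
   = 7.8512 · 7244 / 400
   = 142.19
Round up → n₁ = 143; n₂ = r·n₁ = 2 × 143 = 286.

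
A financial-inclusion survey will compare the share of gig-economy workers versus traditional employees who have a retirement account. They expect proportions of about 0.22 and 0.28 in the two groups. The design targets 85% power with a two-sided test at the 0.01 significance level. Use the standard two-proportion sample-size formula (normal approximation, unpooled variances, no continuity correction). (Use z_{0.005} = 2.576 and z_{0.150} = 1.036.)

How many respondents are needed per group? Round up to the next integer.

n = (z_{α/2} + z_β)² · [p₁(1−p₁) + p₂(1−p₂)] / (p₁ − p₂)²
  = (2.576 + 1.036)² · (0.22·0.78 + 0.28·0.72) / (-0.06)²
  = (3.612)² · (0.1716 + 0.2016) / 0.0036
  = 13.0465 · 0.3732 / 0.0036
  = 1352.49
Round up → n = 1353 per group.

n = 1353 per group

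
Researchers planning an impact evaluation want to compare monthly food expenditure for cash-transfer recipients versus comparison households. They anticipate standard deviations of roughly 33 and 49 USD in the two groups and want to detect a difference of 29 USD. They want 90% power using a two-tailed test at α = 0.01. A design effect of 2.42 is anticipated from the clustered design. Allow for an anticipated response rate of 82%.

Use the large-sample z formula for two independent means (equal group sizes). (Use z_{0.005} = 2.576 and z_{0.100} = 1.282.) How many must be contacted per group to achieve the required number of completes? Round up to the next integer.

n = (z_{α/2} + z_β)² · (σ₁² + σ₂²) / δ²
  = (2.576 + 1.282)² · (33² + 49² = 3490) / 29²
  = 14.8842 · 3490 / 841
  = 61.77
Design effect: 2.42 × 61.77 = 149.48.
Adjust for 82% response: 149.48 / 0.82 = 182.29.
Round up → n = 183 per group.

n = 183 per group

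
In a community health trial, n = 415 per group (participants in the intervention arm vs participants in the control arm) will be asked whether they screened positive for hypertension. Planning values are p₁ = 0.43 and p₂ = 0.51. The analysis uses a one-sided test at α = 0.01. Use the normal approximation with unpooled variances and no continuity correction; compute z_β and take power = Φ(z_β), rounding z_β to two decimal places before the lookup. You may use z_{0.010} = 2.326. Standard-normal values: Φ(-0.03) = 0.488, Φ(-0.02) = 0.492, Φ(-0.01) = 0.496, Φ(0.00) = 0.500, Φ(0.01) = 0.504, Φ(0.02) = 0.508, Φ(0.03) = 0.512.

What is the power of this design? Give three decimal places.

Power ≈ 0.496

z_β = |p₁−p₂|·√(n/[p₁q₁+p₂q₂]) − z_α
    = 0.08 · √(415/0.4950) − 2.326
    = 0.08 · 28.9549 − 2.326
    = 2.3164 − 2.326 = -0.0096 → -0.01
Power = Φ(-0.01) = 0.496.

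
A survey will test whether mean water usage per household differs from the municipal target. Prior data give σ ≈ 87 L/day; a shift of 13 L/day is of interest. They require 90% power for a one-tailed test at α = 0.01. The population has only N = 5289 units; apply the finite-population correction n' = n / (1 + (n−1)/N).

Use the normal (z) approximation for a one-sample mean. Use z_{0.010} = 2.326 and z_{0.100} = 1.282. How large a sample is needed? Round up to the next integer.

n = 526

n = (z_α + z_β)² · σ² / δ²
  = (2.326 + 1.282)² · 87² / 13²
  = 13.0177 · 7569 / 169
  = 583.02
Finite-population correction (N = 5289): 583.02 / (1 + (583.02 − 1)/5289) = 525.22.
Round up → n = 526.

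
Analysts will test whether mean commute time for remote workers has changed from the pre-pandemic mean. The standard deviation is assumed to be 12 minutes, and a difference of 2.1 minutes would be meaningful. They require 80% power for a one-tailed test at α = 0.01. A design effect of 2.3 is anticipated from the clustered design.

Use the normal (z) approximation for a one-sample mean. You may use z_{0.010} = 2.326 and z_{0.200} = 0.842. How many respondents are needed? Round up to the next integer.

n = 754

n = (z_α + z_β)² · σ² / δ²
  = (2.326 + 0.842)² · 12² / 2.1²
  = 10.0362 · 144 / 4.41
  = 327.71
Design effect: 2.3 × 327.71 = 753.74.
Round up → n = 754.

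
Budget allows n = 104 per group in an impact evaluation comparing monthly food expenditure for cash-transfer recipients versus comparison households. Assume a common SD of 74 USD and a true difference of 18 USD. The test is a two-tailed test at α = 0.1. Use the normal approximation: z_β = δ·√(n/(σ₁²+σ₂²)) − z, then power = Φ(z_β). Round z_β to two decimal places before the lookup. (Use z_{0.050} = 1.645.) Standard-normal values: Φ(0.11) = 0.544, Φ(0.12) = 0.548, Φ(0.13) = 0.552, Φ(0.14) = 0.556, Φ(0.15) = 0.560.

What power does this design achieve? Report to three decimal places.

z_β = δ·√(n/(σ₁²+σ₂²)) − z_{α/2}
    = 18 · √(104/10952) − 1.645
    = 18 · 0.09745 − 1.645
    = 1.7541 − 1.645 = 0.1091 → 0.11
Power = Φ(0.11) = 0.544.

Power ≈ 0.544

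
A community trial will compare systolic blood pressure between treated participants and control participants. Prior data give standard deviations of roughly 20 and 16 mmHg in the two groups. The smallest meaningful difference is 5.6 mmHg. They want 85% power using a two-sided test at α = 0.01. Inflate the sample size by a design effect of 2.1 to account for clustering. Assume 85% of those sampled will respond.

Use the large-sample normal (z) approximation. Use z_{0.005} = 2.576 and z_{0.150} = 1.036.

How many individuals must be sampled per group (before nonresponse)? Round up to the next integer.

n = (z_{α/2} + z_β)² · (σ₁² + σ₂²) / δ²
  = (2.576 + 1.036)² · (20² + 16² = 656) / 5.6²
  = 13.0465 · 656 / 31.36
  = 272.91
Design effect: 2.1 × 272.91 = 573.12.
Adjust for 85% response: 573.12 / 0.85 = 674.25.
Round up → n = 675 per group.

n = 675 per group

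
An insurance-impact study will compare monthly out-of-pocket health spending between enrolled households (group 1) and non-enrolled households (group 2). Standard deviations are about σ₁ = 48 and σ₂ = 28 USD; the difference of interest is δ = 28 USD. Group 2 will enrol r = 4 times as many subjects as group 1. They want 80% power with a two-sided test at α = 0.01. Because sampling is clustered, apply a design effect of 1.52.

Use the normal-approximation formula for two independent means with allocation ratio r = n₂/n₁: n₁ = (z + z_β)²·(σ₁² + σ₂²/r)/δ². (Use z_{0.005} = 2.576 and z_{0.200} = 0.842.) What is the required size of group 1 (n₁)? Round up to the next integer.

n₁ = 57

n₁ = (z_{α/2} + z_β)² · (σ₁² + σ₂²/r) / δ²
   = (2.576 + 0.842)² · (48² + 28²/4) / 28²
   = 11.6827 · (2304 + 196) / 784
   = 11.6827 · 2500 / 784
   = 37.25
Design effect: 1.52 × 37.25 = 56.63.
Round up → n₁ = 57; n₂ = r·n₁ = 4 × 57 = 228.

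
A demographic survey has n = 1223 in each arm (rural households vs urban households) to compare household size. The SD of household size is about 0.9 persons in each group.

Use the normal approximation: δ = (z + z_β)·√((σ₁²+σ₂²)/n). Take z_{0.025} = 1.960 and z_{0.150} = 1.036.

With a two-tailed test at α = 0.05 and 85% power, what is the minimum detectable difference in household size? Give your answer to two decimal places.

δ = (z_{α/2} + z_β) · √((σ₁²+σ₂²)/n)
  = (1.960 + 1.036) · √(1.62/1223)
  = 2.996 · √0.00132
  = 2.996 · 0.0364
  = 0.1090

Minimum detectable difference ≈ 0.11 persons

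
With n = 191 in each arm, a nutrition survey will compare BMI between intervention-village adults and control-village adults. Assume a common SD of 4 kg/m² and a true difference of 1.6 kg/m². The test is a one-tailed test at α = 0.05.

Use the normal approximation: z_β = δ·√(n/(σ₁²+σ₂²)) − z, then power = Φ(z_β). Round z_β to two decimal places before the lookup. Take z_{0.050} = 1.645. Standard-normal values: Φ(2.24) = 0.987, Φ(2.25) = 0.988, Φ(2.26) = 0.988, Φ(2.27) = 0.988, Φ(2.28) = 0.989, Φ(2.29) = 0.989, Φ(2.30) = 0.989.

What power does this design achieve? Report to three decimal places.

z_β = δ·√(n/(σ₁²+σ₂²)) − z_α
    = 1.6 · √(191/32) − 1.645
    = 1.6 · 2.44310 − 1.645
    = 3.9090 − 1.645 = 2.2640 → 2.26
Power = Φ(2.26) = 0.988.

Power ≈ 0.988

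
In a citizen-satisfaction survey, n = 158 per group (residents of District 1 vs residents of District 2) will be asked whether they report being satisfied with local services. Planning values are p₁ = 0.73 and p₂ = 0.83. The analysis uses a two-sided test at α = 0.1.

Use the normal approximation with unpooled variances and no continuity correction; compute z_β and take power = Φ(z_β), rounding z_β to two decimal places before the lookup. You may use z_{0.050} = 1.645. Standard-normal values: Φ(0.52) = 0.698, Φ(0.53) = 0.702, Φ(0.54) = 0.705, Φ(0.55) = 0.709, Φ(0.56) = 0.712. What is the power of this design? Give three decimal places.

z_β = |p₁−p₂|·√(n/[p₁q₁+p₂q₂]) − z_{α/2}
    = 0.10 · √(158/0.3382) − 1.645
    = 0.10 · 21.6143 − 1.645
    = 2.1614 − 1.645 = 0.5164 → 0.52
Power = Φ(0.52) = 0.698.

Power ≈ 0.698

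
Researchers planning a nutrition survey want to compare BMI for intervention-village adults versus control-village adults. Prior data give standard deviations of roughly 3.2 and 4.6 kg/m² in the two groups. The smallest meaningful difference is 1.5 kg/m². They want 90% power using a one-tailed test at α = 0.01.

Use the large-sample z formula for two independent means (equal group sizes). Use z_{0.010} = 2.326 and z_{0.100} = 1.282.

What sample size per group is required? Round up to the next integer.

n = (z_α + z_β)² · (σ₁² + σ₂²) / δ²
  = (2.326 + 1.282)² · (3.2² + 4.6² = 31.4) / 1.5²
  = 13.0177 · 31.4 / 2.25
  = 181.67
Round up → n = 182 per group.

n = 182 per group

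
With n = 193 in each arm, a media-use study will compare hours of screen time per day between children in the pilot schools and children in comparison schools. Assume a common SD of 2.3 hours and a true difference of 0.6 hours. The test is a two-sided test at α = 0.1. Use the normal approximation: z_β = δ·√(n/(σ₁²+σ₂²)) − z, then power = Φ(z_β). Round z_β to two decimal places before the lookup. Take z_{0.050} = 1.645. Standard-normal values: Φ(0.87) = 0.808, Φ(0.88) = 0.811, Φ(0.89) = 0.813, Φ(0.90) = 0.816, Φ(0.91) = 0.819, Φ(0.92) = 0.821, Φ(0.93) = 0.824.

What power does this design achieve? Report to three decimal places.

z_β = δ·√(n/(σ₁²+σ₂²)) − z_{α/2}
    = 0.6 · √(193/10.58) − 1.645
    = 0.6 · 4.27106 − 1.645
    = 2.5626 − 1.645 = 0.9176 → 0.92
Power = Φ(0.92) = 0.821.

Power ≈ 0.821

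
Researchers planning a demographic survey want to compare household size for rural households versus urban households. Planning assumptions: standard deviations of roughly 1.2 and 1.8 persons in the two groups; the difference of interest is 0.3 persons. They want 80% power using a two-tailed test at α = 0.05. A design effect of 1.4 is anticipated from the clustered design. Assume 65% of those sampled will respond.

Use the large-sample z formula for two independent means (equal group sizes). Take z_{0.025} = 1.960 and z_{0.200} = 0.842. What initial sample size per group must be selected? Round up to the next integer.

n = 880 per group

n = (z_{α/2} + z_β)² · (σ₁² + σ₂²) / δ²
  = (1.960 + 0.842)² · (1.2² + 1.8² = 4.68) / 0.3²
  = 7.8512 · 4.68 / 0.09
  = 408.26
Design effect: 1.4 × 408.26 = 571.57.
Adjust for 65% response: 571.57 / 0.65 = 879.33.
Round up → n = 880 per group.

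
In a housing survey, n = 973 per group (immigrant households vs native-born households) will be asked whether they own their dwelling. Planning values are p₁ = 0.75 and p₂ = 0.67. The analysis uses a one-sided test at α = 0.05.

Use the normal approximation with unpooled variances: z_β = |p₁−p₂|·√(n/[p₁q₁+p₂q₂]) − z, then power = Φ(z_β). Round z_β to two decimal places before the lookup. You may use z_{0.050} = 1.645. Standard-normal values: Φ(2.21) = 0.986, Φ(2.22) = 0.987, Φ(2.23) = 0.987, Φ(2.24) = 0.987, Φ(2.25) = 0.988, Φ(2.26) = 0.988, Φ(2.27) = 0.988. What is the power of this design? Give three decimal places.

z_β = |p₁−p₂|·√(n/[p₁q₁+p₂q₂]) − z_α
    = 0.08 · √(973/0.4086) − 1.645
    = 0.08 · 48.7986 − 1.645
    = 3.9039 − 1.645 = 2.2589 → 2.26
Power = Φ(2.26) = 0.988.

Power ≈ 0.988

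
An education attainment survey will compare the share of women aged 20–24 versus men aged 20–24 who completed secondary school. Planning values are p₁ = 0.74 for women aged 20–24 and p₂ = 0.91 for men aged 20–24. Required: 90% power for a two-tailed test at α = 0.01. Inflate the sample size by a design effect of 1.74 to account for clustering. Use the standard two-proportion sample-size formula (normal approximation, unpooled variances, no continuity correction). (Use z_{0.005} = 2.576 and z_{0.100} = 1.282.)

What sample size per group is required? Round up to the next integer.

n = 246 per group

n = (z_{α/2} + z_β)² · [p₁(1−p₁) + p₂(1−p₂)] / (p₁ − p₂)²
  = (2.576 + 1.282)² · (0.74·0.26 + 0.91·0.09) / (-0.17)²
  = (3.858)² · (0.1924 + 0.0819) / 0.0289
  = 14.8842 · 0.2743 / 0.0289
  = 141.27
Design effect: 1.74 × 141.27 = 245.81.
Round up → n = 246 per group.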